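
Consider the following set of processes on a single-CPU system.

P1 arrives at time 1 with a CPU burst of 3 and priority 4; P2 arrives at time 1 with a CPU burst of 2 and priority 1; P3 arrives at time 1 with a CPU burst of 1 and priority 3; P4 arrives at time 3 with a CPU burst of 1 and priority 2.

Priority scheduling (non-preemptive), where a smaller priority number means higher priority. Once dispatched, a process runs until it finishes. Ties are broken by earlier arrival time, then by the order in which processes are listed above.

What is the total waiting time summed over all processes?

Schedule: | idle 0-1 | P2 1-3 | P4 3-4 | P3 4-5 | P1 5-8 |
Completion: P1=8  P2=3  P3=5  P4=4
Turnaround (C−A): P1=7  P2=2  P3=4  P4=1
Waiting = turnaround − burst: P1=4, P2=0, P3=3, P4=0
Total waiting = 4 + 0 + 3 + 0 = 7

7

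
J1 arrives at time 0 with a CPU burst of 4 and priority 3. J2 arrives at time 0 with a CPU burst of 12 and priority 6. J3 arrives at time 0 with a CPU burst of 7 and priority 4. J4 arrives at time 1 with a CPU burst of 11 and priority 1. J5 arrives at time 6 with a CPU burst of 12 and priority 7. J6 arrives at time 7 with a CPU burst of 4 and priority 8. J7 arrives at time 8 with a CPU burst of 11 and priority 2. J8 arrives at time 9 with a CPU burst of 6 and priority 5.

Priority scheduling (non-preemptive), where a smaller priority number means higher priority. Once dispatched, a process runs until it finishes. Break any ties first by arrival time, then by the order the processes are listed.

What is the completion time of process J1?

4

Schedule: | J1 0-4 | J4 4-15 | J7 15-26 | J3 26-33 | J8 33-39 | J2 39-51 | J5 51-63 | J6 63-67 |
Completion: J1=4  J2=51  J3=33  J4=15  J5=63  J6=67  J7=26  J8=39
Turnaround (C−A): J1=4  J2=51  J3=33  J4=14  J5=57  J6=60  J7=18  J8=30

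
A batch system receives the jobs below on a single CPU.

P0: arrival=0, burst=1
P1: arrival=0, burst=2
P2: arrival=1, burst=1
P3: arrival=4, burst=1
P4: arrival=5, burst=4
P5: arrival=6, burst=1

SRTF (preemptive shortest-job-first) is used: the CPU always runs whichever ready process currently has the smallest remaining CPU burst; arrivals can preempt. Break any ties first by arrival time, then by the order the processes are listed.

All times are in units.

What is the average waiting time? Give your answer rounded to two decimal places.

0.50

Schedule: | P0 0-1 | P2 1-2 | P1 2-4 | P3 4-5 | P4 5-6 | P5 6-7 | P4 7-10 |
Completion: P0=1  P1=4  P2=2  P3=5  P4=10  P5=7
Turnaround (C−A): P0=1  P1=4  P2=1  P3=1  P4=5  P5=1
Waiting times: P0=0, P1=2, P2=0, P3=0, P4=1, P5=0
Average waiting = (0+2+0+0+1+0) / 6 = 3/6 = 0.50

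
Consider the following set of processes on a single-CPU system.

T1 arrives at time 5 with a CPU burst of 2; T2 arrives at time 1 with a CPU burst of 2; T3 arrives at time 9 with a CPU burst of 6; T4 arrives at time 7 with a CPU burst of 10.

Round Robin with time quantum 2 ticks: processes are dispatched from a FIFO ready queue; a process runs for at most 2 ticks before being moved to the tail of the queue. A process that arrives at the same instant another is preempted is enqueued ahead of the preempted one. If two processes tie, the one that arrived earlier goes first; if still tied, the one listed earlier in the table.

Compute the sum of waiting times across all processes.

10

Timeline: | idle 0-1 | T2 1-3 | idle 3-5 | T1 5-7 | T4 7-9 | T3 9-11 | T4 11-13 | T3 13-15 | T4 15-17 | T3 17-19 | T4 19-23 |
Completion: T1=7  T2=3  T3=19  T4=23
Waiting = turnaround − burst: T1=0, T2=0, T3=4, T4=6
Total waiting = 0 + 0 + 4 + 6 = 10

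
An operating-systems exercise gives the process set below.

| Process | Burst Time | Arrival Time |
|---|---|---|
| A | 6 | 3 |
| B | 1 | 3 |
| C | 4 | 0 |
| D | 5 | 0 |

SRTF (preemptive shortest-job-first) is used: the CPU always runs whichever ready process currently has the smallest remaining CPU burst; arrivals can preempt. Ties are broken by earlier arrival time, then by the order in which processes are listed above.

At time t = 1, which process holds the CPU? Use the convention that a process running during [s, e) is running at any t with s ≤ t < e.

Gantt: | C 0-4 | B 4-5 | D 5-10 | A 10-16 |
Completion: A=16  B=5  C=4  D=10

C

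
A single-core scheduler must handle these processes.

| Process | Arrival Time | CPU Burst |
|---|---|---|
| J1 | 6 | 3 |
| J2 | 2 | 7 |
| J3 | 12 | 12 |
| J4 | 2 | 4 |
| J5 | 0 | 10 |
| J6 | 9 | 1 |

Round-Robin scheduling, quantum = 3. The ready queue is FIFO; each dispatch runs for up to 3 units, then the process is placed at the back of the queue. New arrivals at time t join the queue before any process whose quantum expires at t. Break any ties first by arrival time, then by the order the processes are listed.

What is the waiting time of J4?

14

Timeline: | J5 0-3 | J2 3-6 | J4 6-9 | J5 9-12 | J1 12-15 | J2 15-18 | J6 18-19 | J4 19-20 | J3 20-23 | J5 23-26 | J2 26-27 | J3 27-30 | J5 30-31 | J3 31-37 |
Completion: J1=15  J2=27  J3=37  J4=20  J5=31  J6=19
Turnaround (C−A): J1=9  J2=25  J3=25  J4=18  J5=31  J6=10
Waiting(J4) = turnaround − burst = 18 − 4 = 14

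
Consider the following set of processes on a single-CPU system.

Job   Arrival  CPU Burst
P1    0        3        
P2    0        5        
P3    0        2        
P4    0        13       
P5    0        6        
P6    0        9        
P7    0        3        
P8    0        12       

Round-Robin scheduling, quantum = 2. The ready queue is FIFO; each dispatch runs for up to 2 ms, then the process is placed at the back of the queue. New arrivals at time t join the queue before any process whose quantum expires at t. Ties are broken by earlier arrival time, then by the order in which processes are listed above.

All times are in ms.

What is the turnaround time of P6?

46

Gantt: | P1 0-2 | P2 2-4 | P3 4-6 | P4 6-8 | P5 8-10 | P6 10-12 | P7 12-14 | P8 14-16 | P1 16-17 | P2 17-19 | P4 19-21 | P5 21-23 | P6 23-25 | P7 25-26 | P8 26-28 | P2 28-29 | P4 29-31 | P5 31-33 | P6 33-35 | P8 35-37 | P4 37-39 | P6 39-41 | P8 41-43 | P4 43-45 | P6 45-46 | P8 46-48 | P4 48-50 | P8 50-52 | P4 52-53 |
Completion: P1=17  P2=29  P3=6  P4=53  P5=33  P6=46  P7=26  P8=52
Turnaround (C−A): P1=17  P2=29  P3=6  P4=53  P5=33  P6=46  P7=26  P8=52
Turnaround(P6) = completion − arrival = 46 − 0 = 46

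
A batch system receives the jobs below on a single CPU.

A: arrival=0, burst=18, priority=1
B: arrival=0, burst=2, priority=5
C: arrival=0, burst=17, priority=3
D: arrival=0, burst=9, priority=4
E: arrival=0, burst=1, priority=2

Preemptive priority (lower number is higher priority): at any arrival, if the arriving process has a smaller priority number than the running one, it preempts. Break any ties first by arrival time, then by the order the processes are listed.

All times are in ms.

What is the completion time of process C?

36

Gantt: | A 0-18 | E 18-19 | C 19-36 | D 36-45 | B 45-47 |
Completion: A=18  B=47  C=36  D=45  E=19
Turnaround (C−A): A=18  B=47  C=36  D=45  E=19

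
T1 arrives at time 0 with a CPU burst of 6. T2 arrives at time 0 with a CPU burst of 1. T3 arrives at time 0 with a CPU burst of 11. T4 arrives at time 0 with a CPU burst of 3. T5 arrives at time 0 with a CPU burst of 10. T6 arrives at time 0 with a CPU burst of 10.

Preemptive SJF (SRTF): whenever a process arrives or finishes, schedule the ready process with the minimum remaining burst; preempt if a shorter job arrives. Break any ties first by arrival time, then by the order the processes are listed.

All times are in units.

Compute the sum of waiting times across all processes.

Schedule: | T2 0-1 | T4 1-4 | T1 4-10 | T5 10-20 | T6 20-30 | T3 30-41 |
Completion: T1=10  T2=1  T3=41  T4=4  T5=20  T6=30
Waiting = turnaround − burst: T1=4, T2=0, T3=30, T4=1, T5=10, T6=20
Total waiting = 4 + 0 + 30 + 1 + 10 + 20 = 65

65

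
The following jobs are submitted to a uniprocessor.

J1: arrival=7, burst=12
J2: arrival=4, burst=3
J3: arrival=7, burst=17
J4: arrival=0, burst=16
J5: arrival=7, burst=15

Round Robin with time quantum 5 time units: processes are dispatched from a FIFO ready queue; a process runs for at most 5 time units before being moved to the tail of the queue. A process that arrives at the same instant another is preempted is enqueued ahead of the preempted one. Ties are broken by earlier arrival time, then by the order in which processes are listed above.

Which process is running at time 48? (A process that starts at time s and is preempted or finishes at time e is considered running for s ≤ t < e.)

Schedule: | J4 0-5 | J2 5-8 | J4 8-13 | J1 13-18 | J3 18-23 | J5 23-28 | J4 28-33 | J1 33-38 | J3 38-43 | J5 43-48 | J4 48-49 | J1 49-51 | J3 51-56 | J5 56-61 | J3 61-63 |
Completion: J1=51  J2=8  J3=63  J4=49  J5=61
Turnaround (C−A): J1=44  J2=4  J3=56  J4=49  J5=54

J4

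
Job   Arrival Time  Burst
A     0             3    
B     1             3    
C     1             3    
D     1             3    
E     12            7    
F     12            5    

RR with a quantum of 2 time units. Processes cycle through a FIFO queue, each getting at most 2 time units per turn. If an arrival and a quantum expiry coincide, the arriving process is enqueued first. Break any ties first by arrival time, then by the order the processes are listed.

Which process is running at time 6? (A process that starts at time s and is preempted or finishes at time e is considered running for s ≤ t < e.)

Gantt: | A 0-2 | B 2-4 | C 4-6 | D 6-8 | A 8-9 | B 9-10 | C 10-11 | D 11-12 | E 12-14 | F 14-16 | E 16-18 | F 18-20 | E 20-22 | F 22-23 | E 23-24 |
Completion: A=9  B=10  C=11  D=12  E=24  F=23
Turnaround (C−A): A=9  B=9  C=10  D=11  E=12  F=11

D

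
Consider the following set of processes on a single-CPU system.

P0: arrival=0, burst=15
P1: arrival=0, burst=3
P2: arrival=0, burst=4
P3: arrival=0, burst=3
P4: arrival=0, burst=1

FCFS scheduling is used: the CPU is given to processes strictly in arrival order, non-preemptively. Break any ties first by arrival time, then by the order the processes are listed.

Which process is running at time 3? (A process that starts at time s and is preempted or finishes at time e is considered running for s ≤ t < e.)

Schedule: | P0 0-15 | P1 15-18 | P2 18-22 | P3 22-25 | P4 25-26 |
Completion: P0=15  P1=18  P2=22  P3=25  P4=26
Turnaround (C−A): P0=15  P1=18  P2=22  P3=25  P4=26

P0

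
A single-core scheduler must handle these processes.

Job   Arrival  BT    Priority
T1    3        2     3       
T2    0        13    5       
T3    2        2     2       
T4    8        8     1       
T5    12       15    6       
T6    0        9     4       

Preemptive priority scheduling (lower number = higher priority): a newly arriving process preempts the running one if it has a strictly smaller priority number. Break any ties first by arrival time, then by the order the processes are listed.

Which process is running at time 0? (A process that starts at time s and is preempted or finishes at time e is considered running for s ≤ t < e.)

Timeline: | T6 0-2 | T3 2-4 | T1 4-6 | T6 6-8 | T4 8-16 | T6 16-21 | T2 21-34 | T5 34-49 |
Completion: T1=6  T2=34  T3=4  T4=16  T5=49  T6=21
Turnaround (C−A): T1=3  T2=34  T3=2  T4=8  T5=37  T6=21

T6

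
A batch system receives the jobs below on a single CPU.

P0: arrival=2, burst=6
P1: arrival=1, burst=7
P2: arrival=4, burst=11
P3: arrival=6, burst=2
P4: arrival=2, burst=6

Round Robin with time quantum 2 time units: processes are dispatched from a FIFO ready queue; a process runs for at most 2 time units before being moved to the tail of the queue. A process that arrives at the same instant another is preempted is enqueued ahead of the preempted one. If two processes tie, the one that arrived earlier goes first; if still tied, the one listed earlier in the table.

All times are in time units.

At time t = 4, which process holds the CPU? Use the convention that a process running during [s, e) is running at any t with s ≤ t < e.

Timeline: | idle 0-1 | P1 1-3 | P0 3-5 | P4 5-7 | P1 7-9 | P2 9-11 | P0 11-13 | P3 13-15 | P4 15-17 | P1 17-19 | P2 19-21 | P0 21-23 | P4 23-25 | P1 25-26 | P2 26-33 |
Completion: P0=23  P1=26  P2=33  P3=15  P4=25
Turnaround (C−A): P0=21  P1=25  P2=29  P3=9  P4=23

P0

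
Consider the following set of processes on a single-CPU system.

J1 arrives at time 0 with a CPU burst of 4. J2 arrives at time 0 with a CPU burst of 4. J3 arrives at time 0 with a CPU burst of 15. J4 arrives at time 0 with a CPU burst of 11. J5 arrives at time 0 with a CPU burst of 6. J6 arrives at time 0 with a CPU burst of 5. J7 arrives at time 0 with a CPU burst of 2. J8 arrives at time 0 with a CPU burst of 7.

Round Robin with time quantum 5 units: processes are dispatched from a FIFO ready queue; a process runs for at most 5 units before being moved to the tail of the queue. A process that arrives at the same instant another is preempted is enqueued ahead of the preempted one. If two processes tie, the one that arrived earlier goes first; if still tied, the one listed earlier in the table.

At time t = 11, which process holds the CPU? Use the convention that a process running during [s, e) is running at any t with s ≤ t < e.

J3

Schedule: | J1 0-4 | J2 4-8 | J3 8-13 | J4 13-18 | J5 18-23 | J6 23-28 | J7 28-30 | J8 30-35 | J3 35-40 | J4 40-45 | J5 45-46 | J8 46-48 | J3 48-53 | J4 53-54 |
Completion: J1=4  J2=8  J3=53  J4=54  J5=46  J6=28  J7=30  J8=48
Turnaround (C−A): J1=4  J2=8  J3=53  J4=54  J5=46  J6=28  J7=30  J8=48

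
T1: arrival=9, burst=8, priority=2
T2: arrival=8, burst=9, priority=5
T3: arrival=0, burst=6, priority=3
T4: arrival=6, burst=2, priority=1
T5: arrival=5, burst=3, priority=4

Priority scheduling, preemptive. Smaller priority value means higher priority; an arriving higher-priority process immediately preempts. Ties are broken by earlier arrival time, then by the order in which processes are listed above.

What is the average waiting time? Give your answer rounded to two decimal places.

Gantt: | T3 0-6 | T4 6-8 | T5 8-9 | T1 9-17 | T5 17-19 | T2 19-28 |
Completion: T1=17  T2=28  T3=6  T4=8  T5=19
Waiting times: T1=0, T2=11, T3=0, T4=0, T5=11
Average waiting = (0+11+0+0+11) / 5 = 22/5 = 4.40

4.40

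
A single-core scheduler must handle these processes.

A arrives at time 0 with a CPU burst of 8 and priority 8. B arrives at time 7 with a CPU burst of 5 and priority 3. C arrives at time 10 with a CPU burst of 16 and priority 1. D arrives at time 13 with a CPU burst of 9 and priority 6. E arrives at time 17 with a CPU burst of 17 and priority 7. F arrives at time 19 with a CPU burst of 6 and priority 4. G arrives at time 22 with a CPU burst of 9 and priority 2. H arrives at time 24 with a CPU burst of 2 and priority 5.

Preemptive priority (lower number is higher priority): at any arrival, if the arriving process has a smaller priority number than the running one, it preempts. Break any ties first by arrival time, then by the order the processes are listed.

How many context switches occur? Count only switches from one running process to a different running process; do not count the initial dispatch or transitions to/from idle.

9

Schedule: | A 0-7 | B 7-10 | C 10-26 | G 26-35 | B 35-37 | F 37-43 | H 43-45 | D 45-54 | E 54-71 | A 71-72 |
Completion: A=72  B=37  C=26  D=54  E=71  F=43  G=35  H=45
Turnaround (C−A): A=72  B=30  C=16  D=41  E=54  F=24  G=13  H=21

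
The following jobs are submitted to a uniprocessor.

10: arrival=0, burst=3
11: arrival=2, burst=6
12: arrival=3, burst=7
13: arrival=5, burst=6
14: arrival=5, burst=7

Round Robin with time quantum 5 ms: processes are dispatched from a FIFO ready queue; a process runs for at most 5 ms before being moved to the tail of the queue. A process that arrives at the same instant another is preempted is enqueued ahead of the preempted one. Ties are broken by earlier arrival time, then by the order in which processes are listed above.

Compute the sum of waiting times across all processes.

65

Timeline: | 10 0-3 | 11 3-8 | 12 8-13 | 13 13-18 | 14 18-23 | 11 23-24 | 12 24-26 | 13 26-27 | 14 27-29 |
Completion: 10=3  11=24  12=26  13=27  14=29
Waiting = turnaround − burst: 10=0, 11=16, 12=16, 13=16, 14=17
Total waiting = 0 + 16 + 16 + 16 + 17 = 65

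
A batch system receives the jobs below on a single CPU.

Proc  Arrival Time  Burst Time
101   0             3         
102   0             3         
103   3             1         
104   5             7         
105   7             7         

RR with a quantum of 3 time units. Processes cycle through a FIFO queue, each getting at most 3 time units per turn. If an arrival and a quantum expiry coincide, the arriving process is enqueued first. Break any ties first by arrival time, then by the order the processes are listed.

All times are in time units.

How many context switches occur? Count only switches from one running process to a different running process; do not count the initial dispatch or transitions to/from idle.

Timeline: | 101 0-3 | 102 3-6 | 103 6-7 | 104 7-10 | 105 10-13 | 104 13-16 | 105 16-19 | 104 19-20 | 105 20-21 |
Completion: 101=3  102=6  103=7  104=20  105=21

8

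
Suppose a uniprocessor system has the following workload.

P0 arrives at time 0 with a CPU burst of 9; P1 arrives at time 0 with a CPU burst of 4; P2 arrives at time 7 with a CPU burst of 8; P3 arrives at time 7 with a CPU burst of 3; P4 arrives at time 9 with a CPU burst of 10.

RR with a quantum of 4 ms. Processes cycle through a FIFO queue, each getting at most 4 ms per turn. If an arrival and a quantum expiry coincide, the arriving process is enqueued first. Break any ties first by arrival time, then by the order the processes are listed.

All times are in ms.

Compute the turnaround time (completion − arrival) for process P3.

Gantt: | P0 0-4 | P1 4-8 | P0 8-12 | P2 12-16 | P3 16-19 | P4 19-23 | P0 23-24 | P2 24-28 | P4 28-34 |
Completion: P0=24  P1=8  P2=28  P3=19  P4=34
Turnaround (C−A): P0=24  P1=8  P2=21  P3=12  P4=25
Turnaround(P3) = completion − arrival = 19 − 7 = 12

12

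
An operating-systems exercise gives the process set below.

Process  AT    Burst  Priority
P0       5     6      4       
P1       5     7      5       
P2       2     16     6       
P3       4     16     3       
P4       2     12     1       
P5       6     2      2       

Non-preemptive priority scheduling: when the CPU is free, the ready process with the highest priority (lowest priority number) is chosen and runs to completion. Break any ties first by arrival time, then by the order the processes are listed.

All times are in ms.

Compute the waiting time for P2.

Gantt: | idle 0-2 | P4 2-14 | P5 14-16 | P3 16-32 | P0 32-38 | P1 38-45 | P2 45-61 |
Completion: P0=38  P1=45  P2=61  P3=32  P4=14  P5=16
Turnaround (C−A): P0=33  P1=40  P2=59  P3=28  P4=12  P5=10
Waiting(P2) = turnaround − burst = 59 − 16 = 43

43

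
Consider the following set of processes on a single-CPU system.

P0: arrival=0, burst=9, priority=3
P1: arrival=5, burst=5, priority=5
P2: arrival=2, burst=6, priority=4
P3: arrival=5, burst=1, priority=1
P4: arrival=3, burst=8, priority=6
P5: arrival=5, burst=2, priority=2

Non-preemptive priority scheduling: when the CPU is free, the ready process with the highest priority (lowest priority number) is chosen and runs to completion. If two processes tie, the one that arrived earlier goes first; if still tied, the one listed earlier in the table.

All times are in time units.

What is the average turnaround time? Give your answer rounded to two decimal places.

13.83

Gantt: | P0 0-9 | P3 9-10 | P5 10-12 | P2 12-18 | P1 18-23 | P4 23-31 |
Completion: P0=9  P1=23  P2=18  P3=10  P4=31  P5=12
Turnaround times: P0=9, P1=18, P2=16, P3=5, P4=28, P5=7
Average turnaround = (9+18+16+5+28+7) / 6 = 83/6 = 13.83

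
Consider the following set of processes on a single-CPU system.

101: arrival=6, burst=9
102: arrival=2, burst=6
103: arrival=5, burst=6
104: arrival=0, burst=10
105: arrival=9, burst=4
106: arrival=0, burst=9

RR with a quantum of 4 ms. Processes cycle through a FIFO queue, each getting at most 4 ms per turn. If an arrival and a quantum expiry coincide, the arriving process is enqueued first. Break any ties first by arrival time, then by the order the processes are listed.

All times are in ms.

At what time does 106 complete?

Gantt: | 104 0-4 | 106 4-8 | 102 8-12 | 104 12-16 | 103 16-20 | 101 20-24 | 106 24-28 | 105 28-32 | 102 32-34 | 104 34-36 | 103 36-38 | 101 38-42 | 106 42-43 | 101 43-44 |
Completion: 101=44  102=34  103=38  104=36  105=32  106=43
Turnaround (C−A): 101=38  102=32  103=33  104=36  105=23  106=43

43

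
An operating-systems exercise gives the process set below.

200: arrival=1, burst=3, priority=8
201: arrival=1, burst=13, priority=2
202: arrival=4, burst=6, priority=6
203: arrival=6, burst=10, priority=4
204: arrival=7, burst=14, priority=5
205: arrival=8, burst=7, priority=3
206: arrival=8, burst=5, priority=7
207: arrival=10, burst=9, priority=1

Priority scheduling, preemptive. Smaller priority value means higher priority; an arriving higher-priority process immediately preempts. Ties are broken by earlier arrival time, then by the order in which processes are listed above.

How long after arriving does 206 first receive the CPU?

52

Timeline: | idle 0-1 | 201 1-10 | 207 10-19 | 201 19-23 | 205 23-30 | 203 30-40 | 204 40-54 | 202 54-60 | 206 60-65 | 200 65-68 |
Completion: 200=68  201=23  202=60  203=40  204=54  205=30  206=65  207=19
Turnaround (C−A): 200=67  201=22  202=56  203=34  204=47  205=22  206=57  207=9
Response(206) = first start − arrival = 60 − 8 = 52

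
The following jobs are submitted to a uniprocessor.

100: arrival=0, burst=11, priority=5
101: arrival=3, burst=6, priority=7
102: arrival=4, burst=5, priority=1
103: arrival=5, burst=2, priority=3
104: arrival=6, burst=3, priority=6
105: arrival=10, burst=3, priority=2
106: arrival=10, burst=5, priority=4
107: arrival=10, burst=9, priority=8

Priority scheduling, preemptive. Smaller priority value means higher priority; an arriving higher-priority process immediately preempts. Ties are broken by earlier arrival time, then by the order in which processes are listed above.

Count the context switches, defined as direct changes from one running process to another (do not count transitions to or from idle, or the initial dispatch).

9

Gantt: | 100 0-4 | 102 4-9 | 103 9-10 | 105 10-13 | 103 13-14 | 106 14-19 | 100 19-26 | 104 26-29 | 101 29-35 | 107 35-44 |
Completion: 100=26  101=35  102=9  103=14  104=29  105=13  106=19  107=44
Turnaround (C−A): 100=26  101=32  102=5  103=9  104=23  105=3  106=9  107=34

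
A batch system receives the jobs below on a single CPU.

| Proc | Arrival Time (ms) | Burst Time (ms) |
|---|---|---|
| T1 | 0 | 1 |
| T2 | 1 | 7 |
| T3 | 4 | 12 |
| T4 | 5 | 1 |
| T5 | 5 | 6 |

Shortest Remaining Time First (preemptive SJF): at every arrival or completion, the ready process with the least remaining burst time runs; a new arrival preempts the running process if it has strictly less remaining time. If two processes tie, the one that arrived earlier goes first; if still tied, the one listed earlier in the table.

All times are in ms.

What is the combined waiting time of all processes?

Gantt: | T1 0-1 | T2 1-5 | T4 5-6 | T2 6-9 | T5 9-15 | T3 15-27 |
Completion: T1=1  T2=9  T3=27  T4=6  T5=15
Turnaround (C−A): T1=1  T2=8  T3=23  T4=1  T5=10
Waiting = turnaround − burst: T1=0, T2=1, T3=11, T4=0, T5=4
Total waiting = 0 + 1 + 11 + 0 + 4 = 16

16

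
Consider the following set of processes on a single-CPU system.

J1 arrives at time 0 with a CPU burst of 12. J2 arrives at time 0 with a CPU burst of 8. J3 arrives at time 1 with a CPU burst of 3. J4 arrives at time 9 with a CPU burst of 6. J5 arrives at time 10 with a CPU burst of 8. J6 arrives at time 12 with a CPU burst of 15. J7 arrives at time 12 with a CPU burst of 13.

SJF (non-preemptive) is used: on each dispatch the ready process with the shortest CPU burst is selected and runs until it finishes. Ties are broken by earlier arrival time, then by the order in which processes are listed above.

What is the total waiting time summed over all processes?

104

Timeline: | J2 0-8 | J3 8-11 | J4 11-17 | J5 17-25 | J1 25-37 | J7 37-50 | J6 50-65 |
Completion: J1=37  J2=8  J3=11  J4=17  J5=25  J6=65  J7=50
Turnaround (C−A): J1=37  J2=8  J3=10  J4=8  J5=15  J6=53  J7=38
Waiting = turnaround − burst: J1=25, J2=0, J3=7, J4=2, J5=7, J6=38, J7=25
Total waiting = 25 + 0 + 7 + 2 + 7 + 38 + 25 = 104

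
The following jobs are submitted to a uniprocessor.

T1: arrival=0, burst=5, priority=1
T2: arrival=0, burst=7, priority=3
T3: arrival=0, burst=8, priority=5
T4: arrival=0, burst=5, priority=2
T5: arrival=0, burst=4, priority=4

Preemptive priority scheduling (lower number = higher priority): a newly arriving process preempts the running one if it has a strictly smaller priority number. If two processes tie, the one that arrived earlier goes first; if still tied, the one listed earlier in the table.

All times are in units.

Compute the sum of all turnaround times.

82

Gantt: | T1 0-5 | T4 5-10 | T2 10-17 | T5 17-21 | T3 21-29 |
Completion: T1=5  T2=17  T3=29  T4=10  T5=21
Turnaround = completion − arrival: T1=5, T2=17, T3=29, T4=10, T5=21
Total turnaround = 5 + 17 + 29 + 10 + 21 = 82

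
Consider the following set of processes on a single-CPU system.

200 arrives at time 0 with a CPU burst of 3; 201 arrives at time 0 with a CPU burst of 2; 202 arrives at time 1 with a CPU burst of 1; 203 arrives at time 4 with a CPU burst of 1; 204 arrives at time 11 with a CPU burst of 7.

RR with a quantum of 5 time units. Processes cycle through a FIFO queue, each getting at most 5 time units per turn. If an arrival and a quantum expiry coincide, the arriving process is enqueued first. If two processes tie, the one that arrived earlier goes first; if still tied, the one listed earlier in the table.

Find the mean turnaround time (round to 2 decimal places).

Timeline: | 200 0-3 | 201 3-5 | 202 5-6 | 203 6-7 | idle 7-11 | 204 11-18 |
Completion: 200=3  201=5  202=6  203=7  204=18
Turnaround (C−A): 200=3  201=5  202=5  203=3  204=7
Turnaround times: 200=3, 201=5, 202=5, 203=3, 204=7
Average turnaround = (3+5+5+3+7) / 5 = 23/5 = 4.60

4.60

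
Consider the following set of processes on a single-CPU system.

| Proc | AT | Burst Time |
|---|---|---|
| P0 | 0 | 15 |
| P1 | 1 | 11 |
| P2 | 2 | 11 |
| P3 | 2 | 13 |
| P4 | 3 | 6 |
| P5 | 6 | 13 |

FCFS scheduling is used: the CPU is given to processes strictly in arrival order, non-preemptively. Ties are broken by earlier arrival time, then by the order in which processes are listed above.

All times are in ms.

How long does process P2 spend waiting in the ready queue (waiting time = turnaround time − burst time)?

24

Gantt: | P0 0-15 | P1 15-26 | P2 26-37 | P3 37-50 | P4 50-56 | P5 56-69 |
Completion: P0=15  P1=26  P2=37  P3=50  P4=56  P5=69
Waiting(P2) = turnaround − burst = 35 − 11 = 24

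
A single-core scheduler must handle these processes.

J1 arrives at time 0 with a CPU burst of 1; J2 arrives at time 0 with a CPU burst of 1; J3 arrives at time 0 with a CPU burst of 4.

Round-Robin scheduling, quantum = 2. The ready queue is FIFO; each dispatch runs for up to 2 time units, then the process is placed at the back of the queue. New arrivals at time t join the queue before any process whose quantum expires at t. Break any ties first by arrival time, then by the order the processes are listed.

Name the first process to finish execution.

Schedule: | J1 0-1 | J2 1-2 | J3 2-6 |
Completion: J1=1  J2=2  J3=6
Finish order: J1 → J2 → J3

J1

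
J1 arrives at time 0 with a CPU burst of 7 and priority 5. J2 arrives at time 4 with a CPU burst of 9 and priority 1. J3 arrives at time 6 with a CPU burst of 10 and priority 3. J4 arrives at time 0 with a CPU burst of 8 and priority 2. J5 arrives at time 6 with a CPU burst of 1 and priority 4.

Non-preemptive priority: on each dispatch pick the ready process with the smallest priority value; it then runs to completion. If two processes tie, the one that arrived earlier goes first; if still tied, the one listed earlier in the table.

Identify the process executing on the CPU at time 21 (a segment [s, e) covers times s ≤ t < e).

J3

Schedule: | J4 0-8 | J2 8-17 | J3 17-27 | J5 27-28 | J1 28-35 |
Completion: J1=35  J2=17  J3=27  J4=8  J5=28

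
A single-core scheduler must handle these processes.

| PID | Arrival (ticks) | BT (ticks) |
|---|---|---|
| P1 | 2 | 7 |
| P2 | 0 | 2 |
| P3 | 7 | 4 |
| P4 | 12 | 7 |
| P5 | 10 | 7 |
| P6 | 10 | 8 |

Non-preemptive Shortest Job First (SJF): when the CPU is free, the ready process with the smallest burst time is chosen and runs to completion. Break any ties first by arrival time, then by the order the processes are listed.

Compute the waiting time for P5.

3

Schedule: | P2 0-2 | P1 2-9 | P3 9-13 | P5 13-20 | P4 20-27 | P6 27-35 |
Completion: P1=9  P2=2  P3=13  P4=27  P5=20  P6=35
Waiting(P5) = turnaround − burst = 10 − 7 = 3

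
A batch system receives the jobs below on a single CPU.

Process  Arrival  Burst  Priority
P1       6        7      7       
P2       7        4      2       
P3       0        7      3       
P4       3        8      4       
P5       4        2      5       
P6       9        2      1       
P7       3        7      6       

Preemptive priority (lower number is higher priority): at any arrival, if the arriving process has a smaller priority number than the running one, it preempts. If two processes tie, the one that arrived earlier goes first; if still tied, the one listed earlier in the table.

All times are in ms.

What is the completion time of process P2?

13

Gantt: | P3 0-7 | P2 7-9 | P6 9-11 | P2 11-13 | P4 13-21 | P5 21-23 | P7 23-30 | P1 30-37 |
Completion: P1=37  P2=13  P3=7  P4=21  P5=23  P6=11  P7=30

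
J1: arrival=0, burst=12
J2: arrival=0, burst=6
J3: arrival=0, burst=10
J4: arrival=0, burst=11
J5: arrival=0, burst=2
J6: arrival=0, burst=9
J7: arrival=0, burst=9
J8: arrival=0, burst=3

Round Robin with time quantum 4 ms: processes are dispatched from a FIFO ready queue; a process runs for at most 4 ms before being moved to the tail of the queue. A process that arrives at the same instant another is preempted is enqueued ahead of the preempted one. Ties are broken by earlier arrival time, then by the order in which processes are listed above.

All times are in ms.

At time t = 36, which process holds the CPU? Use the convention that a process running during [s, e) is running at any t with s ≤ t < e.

J3

Gantt: | J1 0-4 | J2 4-8 | J3 8-12 | J4 12-16 | J5 16-18 | J6 18-22 | J7 22-26 | J8 26-29 | J1 29-33 | J2 33-35 | J3 35-39 | J4 39-43 | J6 43-47 | J7 47-51 | J1 51-55 | J3 55-57 | J4 57-60 | J6 60-61 | J7 61-62 |
Completion: J1=55  J2=35  J3=57  J4=60  J5=18  J6=61  J7=62  J8=29
Turnaround (C−A): J1=55  J2=35  J3=57  J4=60  J5=18  J6=61  J7=62  J8=29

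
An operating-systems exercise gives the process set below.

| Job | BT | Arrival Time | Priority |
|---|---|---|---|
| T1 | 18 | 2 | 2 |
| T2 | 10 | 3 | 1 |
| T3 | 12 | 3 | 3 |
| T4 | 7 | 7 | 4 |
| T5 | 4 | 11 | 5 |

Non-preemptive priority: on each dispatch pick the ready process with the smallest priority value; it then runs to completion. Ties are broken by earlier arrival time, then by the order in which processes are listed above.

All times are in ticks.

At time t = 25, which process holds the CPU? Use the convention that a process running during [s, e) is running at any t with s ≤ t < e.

Gantt: | idle 0-2 | T1 2-20 | T2 20-30 | T3 30-42 | T4 42-49 | T5 49-53 |
Completion: T1=20  T2=30  T3=42  T4=49  T5=53

T2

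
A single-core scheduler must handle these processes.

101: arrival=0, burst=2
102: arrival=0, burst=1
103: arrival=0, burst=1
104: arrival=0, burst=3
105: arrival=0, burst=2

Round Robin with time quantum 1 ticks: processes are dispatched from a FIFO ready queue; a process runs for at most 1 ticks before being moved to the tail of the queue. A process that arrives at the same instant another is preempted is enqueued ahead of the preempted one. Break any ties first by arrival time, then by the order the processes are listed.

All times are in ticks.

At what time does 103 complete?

3

Timeline: | 101 0-1 | 102 1-2 | 103 2-3 | 104 3-4 | 105 4-5 | 101 5-6 | 104 6-7 | 105 7-8 | 104 8-9 |
Completion: 101=6  102=2  103=3  104=9  105=8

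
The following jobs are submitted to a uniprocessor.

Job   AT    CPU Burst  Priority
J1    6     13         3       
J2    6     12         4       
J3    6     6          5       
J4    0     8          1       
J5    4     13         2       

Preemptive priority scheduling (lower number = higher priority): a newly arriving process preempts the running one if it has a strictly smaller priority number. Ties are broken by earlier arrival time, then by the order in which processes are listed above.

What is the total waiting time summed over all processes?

87

Schedule: | J4 0-8 | J5 8-21 | J1 21-34 | J2 34-46 | J3 46-52 |
Completion: J1=34  J2=46  J3=52  J4=8  J5=21
Waiting = turnaround − burst: J1=15, J2=28, J3=40, J4=0, J5=4
Total waiting = 15 + 28 + 40 + 0 + 4 = 87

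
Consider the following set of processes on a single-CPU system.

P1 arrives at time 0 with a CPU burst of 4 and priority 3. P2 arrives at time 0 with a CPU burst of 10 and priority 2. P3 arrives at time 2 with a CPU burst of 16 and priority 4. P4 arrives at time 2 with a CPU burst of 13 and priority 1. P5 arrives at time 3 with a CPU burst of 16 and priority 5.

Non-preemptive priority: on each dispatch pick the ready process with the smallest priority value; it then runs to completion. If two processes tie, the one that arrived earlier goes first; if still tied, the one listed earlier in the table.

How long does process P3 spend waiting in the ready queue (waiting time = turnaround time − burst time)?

Schedule: | P2 0-10 | P4 10-23 | P1 23-27 | P3 27-43 | P5 43-59 |
Completion: P1=27  P2=10  P3=43  P4=23  P5=59
Waiting(P3) = turnaround − burst = 41 − 16 = 25

25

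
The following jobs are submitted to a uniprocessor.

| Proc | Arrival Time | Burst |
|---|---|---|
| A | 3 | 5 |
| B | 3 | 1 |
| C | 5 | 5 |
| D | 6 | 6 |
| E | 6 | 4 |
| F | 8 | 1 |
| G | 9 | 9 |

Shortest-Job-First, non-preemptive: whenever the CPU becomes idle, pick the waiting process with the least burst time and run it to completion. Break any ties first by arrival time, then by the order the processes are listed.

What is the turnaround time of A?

6

Schedule: | idle 0-3 | B 3-4 | A 4-9 | F 9-10 | E 10-14 | C 14-19 | D 19-25 | G 25-34 |
Completion: A=9  B=4  C=19  D=25  E=14  F=10  G=34
Turnaround(A) = completion − arrival = 9 − 3 = 6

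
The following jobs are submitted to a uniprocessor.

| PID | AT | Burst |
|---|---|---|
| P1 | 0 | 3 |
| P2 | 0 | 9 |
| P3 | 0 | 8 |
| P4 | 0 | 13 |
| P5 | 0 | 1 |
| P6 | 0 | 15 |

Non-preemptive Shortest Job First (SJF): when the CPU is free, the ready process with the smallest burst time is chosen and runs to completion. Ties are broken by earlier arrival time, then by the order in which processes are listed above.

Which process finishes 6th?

Schedule: | P5 0-1 | P1 1-4 | P3 4-12 | P2 12-21 | P4 21-34 | P6 34-49 |
Completion: P1=4  P2=21  P3=12  P4=34  P5=1  P6=49
Finish order: P5 → P1 → P3 → P2 → P4 → P6

P6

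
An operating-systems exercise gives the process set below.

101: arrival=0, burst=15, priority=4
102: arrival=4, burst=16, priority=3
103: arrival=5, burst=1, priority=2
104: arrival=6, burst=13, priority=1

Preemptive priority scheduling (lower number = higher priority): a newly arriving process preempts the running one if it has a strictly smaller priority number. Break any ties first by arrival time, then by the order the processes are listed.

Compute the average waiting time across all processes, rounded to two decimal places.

Timeline: | 101 0-4 | 102 4-5 | 103 5-6 | 104 6-19 | 102 19-34 | 101 34-45 |
Completion: 101=45  102=34  103=6  104=19
Waiting times: 101=30, 102=14, 103=0, 104=0
Average waiting = (30+14+0+0) / 4 = 44/4 = 11.00

11.00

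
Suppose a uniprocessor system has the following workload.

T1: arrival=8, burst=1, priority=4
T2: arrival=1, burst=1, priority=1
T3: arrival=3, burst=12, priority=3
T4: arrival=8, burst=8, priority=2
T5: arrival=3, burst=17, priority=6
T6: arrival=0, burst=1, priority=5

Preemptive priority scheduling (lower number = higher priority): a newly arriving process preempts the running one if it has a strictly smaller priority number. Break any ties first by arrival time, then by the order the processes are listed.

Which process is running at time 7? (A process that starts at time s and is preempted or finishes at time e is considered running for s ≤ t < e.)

T3

Gantt: | T6 0-1 | T2 1-2 | idle 2-3 | T3 3-8 | T4 8-16 | T3 16-23 | T1 23-24 | T5 24-41 |
Completion: T1=24  T2=2  T3=23  T4=16  T5=41  T6=1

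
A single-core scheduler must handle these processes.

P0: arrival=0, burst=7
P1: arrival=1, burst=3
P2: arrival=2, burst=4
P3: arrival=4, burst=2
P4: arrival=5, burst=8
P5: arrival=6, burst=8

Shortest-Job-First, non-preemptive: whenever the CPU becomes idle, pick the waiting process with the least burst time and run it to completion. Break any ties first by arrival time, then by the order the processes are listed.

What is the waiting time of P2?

Timeline: | P0 0-7 | P3 7-9 | P1 9-12 | P2 12-16 | P4 16-24 | P5 24-32 |
Completion: P0=7  P1=12  P2=16  P3=9  P4=24  P5=32
Turnaround (C−A): P0=7  P1=11  P2=14  P3=5  P4=19  P5=26
Waiting(P2) = turnaround − burst = 14 − 4 = 10

10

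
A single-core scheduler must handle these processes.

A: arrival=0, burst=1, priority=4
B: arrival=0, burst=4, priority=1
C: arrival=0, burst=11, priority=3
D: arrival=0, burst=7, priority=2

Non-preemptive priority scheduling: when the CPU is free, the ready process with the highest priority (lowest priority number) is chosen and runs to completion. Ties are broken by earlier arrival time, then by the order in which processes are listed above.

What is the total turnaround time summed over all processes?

Timeline: | B 0-4 | D 4-11 | C 11-22 | A 22-23 |
Completion: A=23  B=4  C=22  D=11
Turnaround = completion − arrival: A=23, B=4, C=22, D=11
Total turnaround = 23 + 4 + 22 + 11 = 60

60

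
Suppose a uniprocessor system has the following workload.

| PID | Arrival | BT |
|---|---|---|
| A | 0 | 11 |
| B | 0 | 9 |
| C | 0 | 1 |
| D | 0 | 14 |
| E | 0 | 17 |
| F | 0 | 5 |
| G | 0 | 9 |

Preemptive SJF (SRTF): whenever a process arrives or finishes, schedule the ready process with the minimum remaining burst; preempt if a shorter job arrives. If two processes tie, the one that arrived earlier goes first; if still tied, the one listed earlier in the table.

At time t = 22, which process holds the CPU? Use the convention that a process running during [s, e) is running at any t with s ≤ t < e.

G

Schedule: | C 0-1 | F 1-6 | B 6-15 | G 15-24 | A 24-35 | D 35-49 | E 49-66 |
Completion: A=35  B=15  C=1  D=49  E=66  F=6  G=24
Turnaround (C−A): A=35  B=15  C=1  D=49  E=66  F=6  G=24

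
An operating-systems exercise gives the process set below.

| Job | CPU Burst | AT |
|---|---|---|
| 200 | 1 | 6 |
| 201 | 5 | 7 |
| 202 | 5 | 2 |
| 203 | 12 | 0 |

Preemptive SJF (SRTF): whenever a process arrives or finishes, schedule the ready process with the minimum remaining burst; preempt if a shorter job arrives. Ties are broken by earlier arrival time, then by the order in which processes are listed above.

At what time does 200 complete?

8

Schedule: | 203 0-2 | 202 2-7 | 200 7-8 | 201 8-13 | 203 13-23 |
Completion: 200=8  201=13  202=7  203=23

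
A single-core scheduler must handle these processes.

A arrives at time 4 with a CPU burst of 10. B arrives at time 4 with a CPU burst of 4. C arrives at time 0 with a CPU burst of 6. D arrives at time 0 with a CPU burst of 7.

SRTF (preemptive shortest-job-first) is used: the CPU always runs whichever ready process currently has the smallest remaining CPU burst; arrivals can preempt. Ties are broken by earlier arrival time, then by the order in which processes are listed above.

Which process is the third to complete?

D

Timeline: | C 0-6 | B 6-10 | D 10-17 | A 17-27 |
Completion: A=27  B=10  C=6  D=17
Turnaround (C−A): A=23  B=6  C=6  D=17
Finish order: C → B → D → A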